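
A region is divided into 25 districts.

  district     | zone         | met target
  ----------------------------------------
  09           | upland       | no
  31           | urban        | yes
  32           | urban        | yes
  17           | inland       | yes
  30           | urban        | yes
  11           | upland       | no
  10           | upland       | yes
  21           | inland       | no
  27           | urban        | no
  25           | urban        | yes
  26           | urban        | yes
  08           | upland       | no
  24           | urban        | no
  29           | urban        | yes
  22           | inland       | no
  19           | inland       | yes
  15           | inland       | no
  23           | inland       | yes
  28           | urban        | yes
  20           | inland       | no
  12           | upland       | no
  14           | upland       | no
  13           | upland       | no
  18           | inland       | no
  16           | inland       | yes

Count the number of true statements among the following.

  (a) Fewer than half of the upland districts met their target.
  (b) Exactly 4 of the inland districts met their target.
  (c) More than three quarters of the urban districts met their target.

(a) upland: |A| = 7, |A ∩ B| = 1; needs |A ∩ B| < |A ∖ B| — true.
(b) inland: |A| = 9, |A ∩ B| = 4; needs |A ∩ B| = 4 — true.
(c) urban: |A| = 9, |A ∩ B| = 7; needs |A ∩ B| / |A| > 3/4 — true.

3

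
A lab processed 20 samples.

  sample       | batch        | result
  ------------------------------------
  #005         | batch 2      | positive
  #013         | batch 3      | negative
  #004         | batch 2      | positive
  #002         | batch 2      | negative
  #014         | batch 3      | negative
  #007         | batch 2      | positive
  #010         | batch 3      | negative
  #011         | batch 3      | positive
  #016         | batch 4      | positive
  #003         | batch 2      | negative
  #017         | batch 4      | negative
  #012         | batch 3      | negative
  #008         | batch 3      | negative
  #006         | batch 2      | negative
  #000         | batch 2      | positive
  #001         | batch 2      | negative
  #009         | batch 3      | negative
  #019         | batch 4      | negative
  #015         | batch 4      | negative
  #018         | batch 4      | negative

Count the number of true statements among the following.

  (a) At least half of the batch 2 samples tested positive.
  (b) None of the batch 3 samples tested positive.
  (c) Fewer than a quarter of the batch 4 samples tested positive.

2

(a) batch 2: |A| = 8, |A ∩ B| = 4; needs |A ∩ B| ≥ |A ∖ B| — true.
(b) batch 3: |A| = 7, |A ∩ B| = 1; needs A ∩ B = ∅ (|A ∩ B| = 0) — false.
(c) batch 4: |A| = 5, |A ∩ B| = 1; needs |A ∩ B| / |A| < 1/4 — true.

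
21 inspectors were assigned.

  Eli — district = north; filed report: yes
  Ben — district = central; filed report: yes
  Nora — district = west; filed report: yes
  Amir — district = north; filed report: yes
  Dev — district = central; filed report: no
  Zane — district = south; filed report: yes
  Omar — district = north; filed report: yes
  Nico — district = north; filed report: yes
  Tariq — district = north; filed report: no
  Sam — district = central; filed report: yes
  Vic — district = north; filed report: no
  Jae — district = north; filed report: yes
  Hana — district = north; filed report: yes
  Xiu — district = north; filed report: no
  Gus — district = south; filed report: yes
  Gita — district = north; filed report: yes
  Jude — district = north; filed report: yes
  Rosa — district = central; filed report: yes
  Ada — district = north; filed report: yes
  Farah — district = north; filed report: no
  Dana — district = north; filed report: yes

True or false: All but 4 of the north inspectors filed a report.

True

Truth condition: |A ∖ B| = 4.
A (the restrictor) = {Eli, Amir, Omar, Nico, Tariq, Vic, Jae, Hana, Xiu, Gita, Jude, Ada, Farah, Dana}, |A| = 14.
A ∖ B = {Tariq, Vic, Xiu, Farah}, so |A ∖ B| = 4.
|A ∖ B| = 4, so the statement is true.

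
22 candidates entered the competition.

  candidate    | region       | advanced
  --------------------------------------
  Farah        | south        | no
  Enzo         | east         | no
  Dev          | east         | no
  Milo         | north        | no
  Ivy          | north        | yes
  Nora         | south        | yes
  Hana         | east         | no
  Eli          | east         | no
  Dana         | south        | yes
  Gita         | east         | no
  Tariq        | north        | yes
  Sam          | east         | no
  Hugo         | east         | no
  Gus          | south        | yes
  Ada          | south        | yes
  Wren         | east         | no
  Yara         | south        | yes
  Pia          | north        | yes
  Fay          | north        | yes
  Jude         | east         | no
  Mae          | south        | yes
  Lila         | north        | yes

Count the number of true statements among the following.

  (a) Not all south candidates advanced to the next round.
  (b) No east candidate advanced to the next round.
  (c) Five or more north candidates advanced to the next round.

3

(a) south: |A| = 7, |A ∩ B| = 6; needs A ⊄ B (|A ∖ B| ≥ 1) — true.
(b) east: |A| = 9, |A ∩ B| = 0; needs A ∩ B = ∅ (|A ∩ B| = 0) — true.
(c) north: |A| = 6, |A ∩ B| = 5; needs |A ∩ B| ≥ 5 — true.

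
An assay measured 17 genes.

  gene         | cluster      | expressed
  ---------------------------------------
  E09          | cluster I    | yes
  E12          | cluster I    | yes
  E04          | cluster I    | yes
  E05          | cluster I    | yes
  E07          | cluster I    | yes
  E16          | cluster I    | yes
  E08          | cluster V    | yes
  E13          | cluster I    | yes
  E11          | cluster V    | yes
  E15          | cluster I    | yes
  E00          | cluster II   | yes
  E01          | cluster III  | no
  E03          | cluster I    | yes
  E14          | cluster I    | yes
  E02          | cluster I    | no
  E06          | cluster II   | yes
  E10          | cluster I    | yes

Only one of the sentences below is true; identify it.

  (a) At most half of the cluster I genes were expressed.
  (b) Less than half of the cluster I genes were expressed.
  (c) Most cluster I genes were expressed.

(c)

|A| = 12, |A ∩ B| = 11, |A ∖ B| = 1.
(a) requires |A ∩ B| ≤ |A ∖ B|: false.
(b) requires |A ∩ B| < |A ∖ B|: false.
(c) requires |A ∩ B| > |A ∖ B|: true.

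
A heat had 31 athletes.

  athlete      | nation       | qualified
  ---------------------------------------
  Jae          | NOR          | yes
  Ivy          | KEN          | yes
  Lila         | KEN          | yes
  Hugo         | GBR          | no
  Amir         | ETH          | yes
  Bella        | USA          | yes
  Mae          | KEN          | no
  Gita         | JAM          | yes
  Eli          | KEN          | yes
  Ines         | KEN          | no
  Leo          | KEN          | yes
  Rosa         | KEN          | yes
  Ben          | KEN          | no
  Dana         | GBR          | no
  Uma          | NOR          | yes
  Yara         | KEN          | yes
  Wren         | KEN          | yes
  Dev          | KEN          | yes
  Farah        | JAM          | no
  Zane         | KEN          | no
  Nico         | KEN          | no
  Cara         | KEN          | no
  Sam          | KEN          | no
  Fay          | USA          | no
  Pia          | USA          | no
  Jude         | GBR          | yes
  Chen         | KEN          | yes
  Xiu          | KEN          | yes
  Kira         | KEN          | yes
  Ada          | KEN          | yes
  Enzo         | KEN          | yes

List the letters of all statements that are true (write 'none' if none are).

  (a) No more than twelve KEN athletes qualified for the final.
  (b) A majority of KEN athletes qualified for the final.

(b)

|A| = 20, |A ∩ B| = 13, |A ∖ B| = 7.
(a) |A ∩ B| ≤ 12: fails.
(b) |A ∩ B| > |A ∖ B|: holds.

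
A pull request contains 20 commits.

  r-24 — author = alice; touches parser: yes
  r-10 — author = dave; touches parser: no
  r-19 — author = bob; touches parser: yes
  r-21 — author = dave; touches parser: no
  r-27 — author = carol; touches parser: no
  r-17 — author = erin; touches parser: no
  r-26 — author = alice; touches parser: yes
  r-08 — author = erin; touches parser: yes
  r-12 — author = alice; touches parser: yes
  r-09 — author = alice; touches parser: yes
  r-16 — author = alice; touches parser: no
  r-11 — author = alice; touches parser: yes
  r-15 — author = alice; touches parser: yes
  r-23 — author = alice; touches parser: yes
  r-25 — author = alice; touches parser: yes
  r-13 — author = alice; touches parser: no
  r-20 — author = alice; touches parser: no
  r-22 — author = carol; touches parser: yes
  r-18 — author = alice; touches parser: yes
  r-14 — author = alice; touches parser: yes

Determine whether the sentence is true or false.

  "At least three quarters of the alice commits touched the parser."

'At least three quarters of the alice commits touched the parser' holds iff |A ∩ B| / |A| ≥ 3/4.
A (the restrictor) = {r-24, r-26, r-12, r-09, r-16, r-11, r-15, r-23, r-25, r-13, r-20, r-18, r-14}, |A| = 13.
A ∩ B = {r-24, r-26, r-12, r-09, r-11, r-15, r-23, r-25, r-18, r-14}, so |A ∩ B| = 10.
A ∖ B = {r-16, r-13, r-20}, so |A ∖ B| = 3.
|A ∩ B|/|A| = 10/13, so the statement is true.

True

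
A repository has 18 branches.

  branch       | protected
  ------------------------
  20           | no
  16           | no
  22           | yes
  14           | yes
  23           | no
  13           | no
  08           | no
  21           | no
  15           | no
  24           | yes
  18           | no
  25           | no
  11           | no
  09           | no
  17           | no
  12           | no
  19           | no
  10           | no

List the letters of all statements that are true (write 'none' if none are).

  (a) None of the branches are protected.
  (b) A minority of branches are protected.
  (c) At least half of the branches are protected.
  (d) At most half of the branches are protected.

|A| = 18, |A ∩ B| = 3, |A ∖ B| = 15.
(a) A ∩ B = ∅ (|A ∩ B| = 0): fails.
(b) |A ∩ B| < |A ∖ B|: holds.
(c) |A ∩ B| ≥ |A ∖ B|: fails.
(d) |A ∩ B| ≤ |A ∖ B|: holds.

(b), (d)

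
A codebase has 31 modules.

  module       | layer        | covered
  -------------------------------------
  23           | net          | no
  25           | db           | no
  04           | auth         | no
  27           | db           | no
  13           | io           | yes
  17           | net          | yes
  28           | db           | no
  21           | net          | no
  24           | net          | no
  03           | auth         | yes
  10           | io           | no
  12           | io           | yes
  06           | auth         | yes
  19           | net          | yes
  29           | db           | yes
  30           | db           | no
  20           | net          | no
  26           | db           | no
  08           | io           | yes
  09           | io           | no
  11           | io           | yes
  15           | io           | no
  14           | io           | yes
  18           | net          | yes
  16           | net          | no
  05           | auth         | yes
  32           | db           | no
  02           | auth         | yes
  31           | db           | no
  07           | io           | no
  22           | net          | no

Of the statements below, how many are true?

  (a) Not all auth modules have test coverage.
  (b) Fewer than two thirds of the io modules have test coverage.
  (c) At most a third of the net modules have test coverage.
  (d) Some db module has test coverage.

(a) auth: |A| = 5, |A ∩ B| = 4; needs A ⊄ B (|A ∖ B| ≥ 1) — true.
(b) io: |A| = 9, |A ∩ B| = 5; needs |A ∩ B| / |A| < 2/3 — true.
(c) net: |A| = 9, |A ∩ B| = 3; needs |A ∩ B| / |A| ≤ 1/3 — true.
(d) db: |A| = 8, |A ∩ B| = 1; needs A ∩ B ≠ ∅ (|A ∩ B| ≥ 1) — true.

4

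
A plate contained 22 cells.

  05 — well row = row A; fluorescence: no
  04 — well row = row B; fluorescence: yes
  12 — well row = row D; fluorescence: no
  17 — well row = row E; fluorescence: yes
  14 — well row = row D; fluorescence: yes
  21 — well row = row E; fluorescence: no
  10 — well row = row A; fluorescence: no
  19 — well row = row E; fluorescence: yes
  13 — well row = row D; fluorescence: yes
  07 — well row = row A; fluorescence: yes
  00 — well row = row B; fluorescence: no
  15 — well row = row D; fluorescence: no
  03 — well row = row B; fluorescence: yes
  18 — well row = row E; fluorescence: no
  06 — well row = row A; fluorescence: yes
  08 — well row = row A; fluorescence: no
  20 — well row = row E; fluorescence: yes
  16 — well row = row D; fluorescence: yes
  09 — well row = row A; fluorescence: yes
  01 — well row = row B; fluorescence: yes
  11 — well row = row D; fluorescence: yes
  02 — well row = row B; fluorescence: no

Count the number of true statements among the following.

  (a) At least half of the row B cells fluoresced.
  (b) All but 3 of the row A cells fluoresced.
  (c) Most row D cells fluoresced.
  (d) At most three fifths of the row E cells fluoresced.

(a) row B: |A| = 5, |A ∩ B| = 3; needs |A ∩ B| ≥ |A ∖ B| — true.
(b) row A: |A| = 6, |A ∩ B| = 3; needs |A ∖ B| = 3 — true.
(c) row D: |A| = 6, |A ∩ B| = 4; needs |A ∩ B| > |A ∖ B| — true.
(d) row E: |A| = 5, |A ∩ B| = 3; needs |A ∩ B| / |A| ≤ 3/5 — true.

4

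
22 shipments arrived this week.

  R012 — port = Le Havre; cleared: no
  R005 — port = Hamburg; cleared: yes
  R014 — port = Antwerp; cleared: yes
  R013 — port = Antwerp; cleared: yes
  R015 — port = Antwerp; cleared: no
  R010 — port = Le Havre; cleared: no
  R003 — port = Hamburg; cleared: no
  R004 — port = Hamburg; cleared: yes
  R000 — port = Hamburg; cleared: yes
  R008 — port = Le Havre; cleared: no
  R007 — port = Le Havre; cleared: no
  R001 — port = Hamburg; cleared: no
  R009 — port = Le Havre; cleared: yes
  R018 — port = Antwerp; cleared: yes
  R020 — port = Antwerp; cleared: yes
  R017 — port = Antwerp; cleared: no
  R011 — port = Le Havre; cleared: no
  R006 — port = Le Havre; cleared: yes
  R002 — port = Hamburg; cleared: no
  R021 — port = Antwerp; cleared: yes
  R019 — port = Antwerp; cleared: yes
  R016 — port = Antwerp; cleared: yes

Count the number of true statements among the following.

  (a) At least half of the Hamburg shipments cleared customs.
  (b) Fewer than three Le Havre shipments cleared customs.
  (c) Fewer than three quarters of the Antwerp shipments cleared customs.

2

(a) Hamburg: |A| = 6, |A ∩ B| = 3; needs |A ∩ B| ≥ |A ∖ B| — true.
(b) Le Havre: |A| = 7, |A ∩ B| = 2; needs |A ∩ B| < 3 — true.
(c) Antwerp: |A| = 9, |A ∩ B| = 7; needs |A ∩ B| / |A| < 3/4 — false.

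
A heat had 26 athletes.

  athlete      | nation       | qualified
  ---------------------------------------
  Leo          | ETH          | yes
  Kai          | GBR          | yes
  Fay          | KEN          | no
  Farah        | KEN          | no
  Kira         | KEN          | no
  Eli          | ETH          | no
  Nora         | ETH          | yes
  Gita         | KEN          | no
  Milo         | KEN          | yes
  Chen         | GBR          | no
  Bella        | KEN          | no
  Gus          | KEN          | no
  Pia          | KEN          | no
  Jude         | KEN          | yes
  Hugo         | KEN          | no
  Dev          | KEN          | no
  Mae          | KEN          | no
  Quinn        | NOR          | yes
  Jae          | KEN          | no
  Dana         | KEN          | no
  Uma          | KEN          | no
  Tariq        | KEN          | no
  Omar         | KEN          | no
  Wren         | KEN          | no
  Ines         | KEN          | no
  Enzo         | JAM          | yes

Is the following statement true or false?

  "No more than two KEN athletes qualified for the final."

The determiner here denotes the relation: |A ∩ B| ≤ 2.
|A| = 19, |A ∩ B| = 2, |A ∖ B| = 17.
|A ∩ B| = 2, so the statement is true.

True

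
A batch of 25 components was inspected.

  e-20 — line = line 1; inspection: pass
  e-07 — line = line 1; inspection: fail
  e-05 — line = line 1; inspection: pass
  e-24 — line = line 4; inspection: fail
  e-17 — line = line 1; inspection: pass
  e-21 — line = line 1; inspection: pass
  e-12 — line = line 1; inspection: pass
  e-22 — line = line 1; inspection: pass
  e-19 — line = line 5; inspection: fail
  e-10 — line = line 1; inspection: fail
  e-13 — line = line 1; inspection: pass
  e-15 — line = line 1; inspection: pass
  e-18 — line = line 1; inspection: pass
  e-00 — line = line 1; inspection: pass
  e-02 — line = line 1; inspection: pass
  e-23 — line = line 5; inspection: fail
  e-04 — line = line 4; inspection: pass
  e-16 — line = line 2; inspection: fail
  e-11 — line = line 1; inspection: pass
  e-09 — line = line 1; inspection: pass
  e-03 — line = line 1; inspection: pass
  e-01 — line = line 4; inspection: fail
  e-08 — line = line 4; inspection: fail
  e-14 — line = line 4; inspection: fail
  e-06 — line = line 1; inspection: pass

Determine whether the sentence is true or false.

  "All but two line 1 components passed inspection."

Truth condition: |A ∖ B| = 2.
|A| = 17, |A ∩ B| = 15, |A ∖ B| = 2.
|A ∖ B| = 2, so the statement is true.

True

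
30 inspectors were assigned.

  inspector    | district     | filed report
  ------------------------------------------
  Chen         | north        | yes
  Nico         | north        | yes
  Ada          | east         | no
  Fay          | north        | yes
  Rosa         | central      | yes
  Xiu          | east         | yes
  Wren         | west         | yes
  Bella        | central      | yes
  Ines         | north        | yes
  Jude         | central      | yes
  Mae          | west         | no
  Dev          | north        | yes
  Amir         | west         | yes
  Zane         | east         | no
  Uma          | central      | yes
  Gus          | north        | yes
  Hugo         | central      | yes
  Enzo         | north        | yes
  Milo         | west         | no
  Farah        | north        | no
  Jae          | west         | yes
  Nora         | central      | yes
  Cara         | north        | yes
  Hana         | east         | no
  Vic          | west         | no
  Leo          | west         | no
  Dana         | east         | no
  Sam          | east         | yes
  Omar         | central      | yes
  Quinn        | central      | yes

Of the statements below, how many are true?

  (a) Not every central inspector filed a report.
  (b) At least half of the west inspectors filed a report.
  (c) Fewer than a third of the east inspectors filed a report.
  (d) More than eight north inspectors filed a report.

0

(a) central: |A| = 8, |A ∩ B| = 8; needs A ⊄ B (|A ∖ B| ≥ 1) — false.
(b) west: |A| = 7, |A ∩ B| = 3; needs |A ∩ B| ≥ |A ∖ B| — false.
(c) east: |A| = 6, |A ∩ B| = 2; needs |A ∩ B| / |A| < 1/3 — false.
(d) north: |A| = 9, |A ∩ B| = 8; needs |A ∩ B| > 8 — false.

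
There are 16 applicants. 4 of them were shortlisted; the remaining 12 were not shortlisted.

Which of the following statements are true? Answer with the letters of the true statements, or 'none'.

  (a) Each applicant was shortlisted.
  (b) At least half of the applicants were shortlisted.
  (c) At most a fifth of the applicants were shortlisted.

none

|A| = 16, |A ∩ B| = 4, |A ∖ B| = 12.
(a) A ⊆ B, i.e. every element of A is in B (|A ∖ B| = 0): fails.
(b) |A ∩ B| ≥ |A ∖ B|: fails.
(c) |A ∩ B| / |A| ≤ 1/5: fails.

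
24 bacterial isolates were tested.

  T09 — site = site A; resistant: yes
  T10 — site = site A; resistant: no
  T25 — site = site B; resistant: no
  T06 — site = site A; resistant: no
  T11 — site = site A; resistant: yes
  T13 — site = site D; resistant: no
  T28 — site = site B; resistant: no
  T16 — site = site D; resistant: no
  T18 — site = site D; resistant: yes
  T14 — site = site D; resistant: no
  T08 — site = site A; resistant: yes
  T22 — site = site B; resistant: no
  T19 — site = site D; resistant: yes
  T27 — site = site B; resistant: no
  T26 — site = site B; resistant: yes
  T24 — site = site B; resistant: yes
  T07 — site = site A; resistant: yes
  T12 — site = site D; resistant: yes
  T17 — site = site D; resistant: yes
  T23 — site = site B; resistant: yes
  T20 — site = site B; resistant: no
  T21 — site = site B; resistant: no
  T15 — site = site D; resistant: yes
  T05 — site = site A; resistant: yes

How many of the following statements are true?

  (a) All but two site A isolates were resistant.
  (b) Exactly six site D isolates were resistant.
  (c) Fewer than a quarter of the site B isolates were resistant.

1

(a) site A: |A| = 7, |A ∩ B| = 5; needs |A ∖ B| = 2 — true.
(b) site D: |A| = 8, |A ∩ B| = 5; needs |A ∩ B| = 6 — false.
(c) site B: |A| = 9, |A ∩ B| = 3; needs |A ∩ B| / |A| < 1/4 — false.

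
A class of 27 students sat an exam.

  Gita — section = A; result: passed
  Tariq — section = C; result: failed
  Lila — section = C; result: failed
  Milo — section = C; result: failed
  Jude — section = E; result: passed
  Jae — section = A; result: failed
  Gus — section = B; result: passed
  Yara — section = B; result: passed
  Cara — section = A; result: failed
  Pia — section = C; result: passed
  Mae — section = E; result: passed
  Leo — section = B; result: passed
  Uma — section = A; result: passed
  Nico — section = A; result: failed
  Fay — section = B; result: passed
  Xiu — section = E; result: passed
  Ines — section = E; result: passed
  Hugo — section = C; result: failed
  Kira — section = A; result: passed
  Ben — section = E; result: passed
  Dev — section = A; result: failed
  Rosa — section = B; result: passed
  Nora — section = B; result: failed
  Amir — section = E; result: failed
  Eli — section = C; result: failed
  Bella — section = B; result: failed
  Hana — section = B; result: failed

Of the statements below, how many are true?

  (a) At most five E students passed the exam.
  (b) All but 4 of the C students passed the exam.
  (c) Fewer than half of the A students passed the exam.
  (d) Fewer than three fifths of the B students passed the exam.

(a) E: |A| = 6, |A ∩ B| = 5; needs |A ∩ B| ≤ 5 — true.
(b) C: |A| = 6, |A ∩ B| = 1; needs |A ∖ B| = 4 — false.
(c) A: |A| = 7, |A ∩ B| = 3; needs |A ∩ B| < |A ∖ B| — true.
(d) B: |A| = 8, |A ∩ B| = 5; needs |A ∩ B| / |A| < 3/5 — false.

2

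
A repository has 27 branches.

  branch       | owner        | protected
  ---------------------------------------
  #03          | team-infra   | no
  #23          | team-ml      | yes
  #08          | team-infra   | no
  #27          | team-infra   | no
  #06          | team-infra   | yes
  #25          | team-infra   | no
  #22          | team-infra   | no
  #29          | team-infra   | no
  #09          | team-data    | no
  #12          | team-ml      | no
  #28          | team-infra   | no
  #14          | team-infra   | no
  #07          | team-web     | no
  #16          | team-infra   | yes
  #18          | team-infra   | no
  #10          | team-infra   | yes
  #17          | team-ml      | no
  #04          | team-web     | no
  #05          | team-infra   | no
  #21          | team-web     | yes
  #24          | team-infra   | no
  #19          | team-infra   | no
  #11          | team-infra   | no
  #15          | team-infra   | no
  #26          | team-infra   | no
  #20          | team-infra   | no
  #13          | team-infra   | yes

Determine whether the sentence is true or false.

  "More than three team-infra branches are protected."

True

'More than three team-infra branches are protected' holds iff |A ∩ B| > 3.
|A| = 20, |A ∩ B| = 4, |A ∖ B| = 16.
|A ∩ B| = 4, so the statement is true.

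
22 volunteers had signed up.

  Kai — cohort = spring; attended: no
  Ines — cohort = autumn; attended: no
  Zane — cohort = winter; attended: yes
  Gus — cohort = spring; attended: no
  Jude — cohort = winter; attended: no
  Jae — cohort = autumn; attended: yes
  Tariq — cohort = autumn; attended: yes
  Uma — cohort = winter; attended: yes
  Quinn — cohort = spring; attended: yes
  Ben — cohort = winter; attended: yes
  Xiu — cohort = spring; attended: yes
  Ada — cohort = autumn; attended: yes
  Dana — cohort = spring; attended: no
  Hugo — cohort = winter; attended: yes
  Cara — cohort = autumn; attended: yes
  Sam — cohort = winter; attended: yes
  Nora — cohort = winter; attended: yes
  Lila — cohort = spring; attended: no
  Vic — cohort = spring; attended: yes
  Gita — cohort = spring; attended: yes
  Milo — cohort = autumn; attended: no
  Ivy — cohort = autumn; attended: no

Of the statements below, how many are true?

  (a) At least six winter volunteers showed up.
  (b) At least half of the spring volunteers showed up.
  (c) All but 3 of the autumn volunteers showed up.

(a) winter: |A| = 7, |A ∩ B| = 6; needs |A ∩ B| ≥ 6 — true.
(b) spring: |A| = 8, |A ∩ B| = 4; needs |A ∩ B| ≥ |A ∖ B| — true.
(c) autumn: |A| = 7, |A ∩ B| = 4; needs |A ∖ B| = 3 — true.

3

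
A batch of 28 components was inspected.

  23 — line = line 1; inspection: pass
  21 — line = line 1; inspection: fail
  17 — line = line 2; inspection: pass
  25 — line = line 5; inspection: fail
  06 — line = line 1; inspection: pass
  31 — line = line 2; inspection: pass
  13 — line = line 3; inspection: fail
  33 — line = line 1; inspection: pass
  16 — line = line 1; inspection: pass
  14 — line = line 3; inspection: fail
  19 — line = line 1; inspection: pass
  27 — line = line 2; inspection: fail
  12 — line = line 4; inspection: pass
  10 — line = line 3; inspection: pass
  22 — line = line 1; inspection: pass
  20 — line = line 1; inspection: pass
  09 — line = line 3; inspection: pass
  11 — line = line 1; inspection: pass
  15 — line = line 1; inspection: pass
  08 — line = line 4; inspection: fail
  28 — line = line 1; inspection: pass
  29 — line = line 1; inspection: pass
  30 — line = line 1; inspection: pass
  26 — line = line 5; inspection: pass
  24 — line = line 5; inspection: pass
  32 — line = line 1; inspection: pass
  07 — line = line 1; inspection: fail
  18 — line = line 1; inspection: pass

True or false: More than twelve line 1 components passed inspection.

True

'More than twelve line 1 components passed inspection' holds iff |A ∩ B| > 12.
|A| = 16, |A ∩ B| = 14, |A ∖ B| = 2.
|A ∩ B| = 14, so the statement is true.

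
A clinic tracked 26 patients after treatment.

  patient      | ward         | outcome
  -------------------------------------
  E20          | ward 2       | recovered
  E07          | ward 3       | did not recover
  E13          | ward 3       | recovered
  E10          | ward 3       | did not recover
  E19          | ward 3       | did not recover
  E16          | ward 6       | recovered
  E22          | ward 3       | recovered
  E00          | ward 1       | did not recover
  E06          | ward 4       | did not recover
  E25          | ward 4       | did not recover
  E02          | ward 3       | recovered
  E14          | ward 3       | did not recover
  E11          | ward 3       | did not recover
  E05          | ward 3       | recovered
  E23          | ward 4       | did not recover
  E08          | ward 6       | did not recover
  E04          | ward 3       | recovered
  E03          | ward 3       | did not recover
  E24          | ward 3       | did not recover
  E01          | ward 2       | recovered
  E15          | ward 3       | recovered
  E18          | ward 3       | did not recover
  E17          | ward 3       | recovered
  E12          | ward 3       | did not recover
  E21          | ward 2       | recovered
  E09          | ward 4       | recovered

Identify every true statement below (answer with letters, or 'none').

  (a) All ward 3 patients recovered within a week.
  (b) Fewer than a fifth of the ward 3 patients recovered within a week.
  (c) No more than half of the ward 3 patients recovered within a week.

(c)

|A| = 16, |A ∩ B| = 7, |A ∖ B| = 9.
(a) A ⊆ B, i.e. every element of A is in B (|A ∖ B| = 0): fails.
(b) |A ∩ B| / |A| < 1/5: fails.
(c) |A ∩ B| ≤ |A ∖ B|: holds.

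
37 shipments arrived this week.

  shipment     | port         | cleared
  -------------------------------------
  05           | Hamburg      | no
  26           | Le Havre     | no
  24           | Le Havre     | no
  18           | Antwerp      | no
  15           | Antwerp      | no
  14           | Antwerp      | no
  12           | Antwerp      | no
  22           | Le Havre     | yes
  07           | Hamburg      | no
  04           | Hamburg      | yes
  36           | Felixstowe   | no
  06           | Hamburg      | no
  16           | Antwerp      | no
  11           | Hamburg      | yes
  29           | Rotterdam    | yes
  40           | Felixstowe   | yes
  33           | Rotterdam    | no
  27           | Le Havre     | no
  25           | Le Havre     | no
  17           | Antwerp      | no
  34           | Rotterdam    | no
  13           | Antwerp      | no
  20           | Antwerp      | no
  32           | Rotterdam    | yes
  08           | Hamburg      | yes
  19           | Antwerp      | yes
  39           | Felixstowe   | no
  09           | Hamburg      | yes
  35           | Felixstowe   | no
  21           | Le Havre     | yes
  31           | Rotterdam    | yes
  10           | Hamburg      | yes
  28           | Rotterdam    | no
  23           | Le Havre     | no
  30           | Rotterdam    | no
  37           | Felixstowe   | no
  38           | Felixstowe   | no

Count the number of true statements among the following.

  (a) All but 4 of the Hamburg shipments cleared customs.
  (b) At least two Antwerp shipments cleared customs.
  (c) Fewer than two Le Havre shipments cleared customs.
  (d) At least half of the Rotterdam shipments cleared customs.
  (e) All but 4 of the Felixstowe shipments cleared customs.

0

(a) Hamburg: |A| = 8, |A ∩ B| = 5; needs |A ∖ B| = 4 — false.
(b) Antwerp: |A| = 9, |A ∩ B| = 1; needs |A ∩ B| ≥ 2 — false.
(c) Le Havre: |A| = 7, |A ∩ B| = 2; needs |A ∩ B| < 2 — false.
(d) Rotterdam: |A| = 7, |A ∩ B| = 3; needs |A ∩ B| ≥ |A ∖ B| — false.
(e) Felixstowe: |A| = 6, |A ∩ B| = 1; needs |A ∖ B| = 4 — false.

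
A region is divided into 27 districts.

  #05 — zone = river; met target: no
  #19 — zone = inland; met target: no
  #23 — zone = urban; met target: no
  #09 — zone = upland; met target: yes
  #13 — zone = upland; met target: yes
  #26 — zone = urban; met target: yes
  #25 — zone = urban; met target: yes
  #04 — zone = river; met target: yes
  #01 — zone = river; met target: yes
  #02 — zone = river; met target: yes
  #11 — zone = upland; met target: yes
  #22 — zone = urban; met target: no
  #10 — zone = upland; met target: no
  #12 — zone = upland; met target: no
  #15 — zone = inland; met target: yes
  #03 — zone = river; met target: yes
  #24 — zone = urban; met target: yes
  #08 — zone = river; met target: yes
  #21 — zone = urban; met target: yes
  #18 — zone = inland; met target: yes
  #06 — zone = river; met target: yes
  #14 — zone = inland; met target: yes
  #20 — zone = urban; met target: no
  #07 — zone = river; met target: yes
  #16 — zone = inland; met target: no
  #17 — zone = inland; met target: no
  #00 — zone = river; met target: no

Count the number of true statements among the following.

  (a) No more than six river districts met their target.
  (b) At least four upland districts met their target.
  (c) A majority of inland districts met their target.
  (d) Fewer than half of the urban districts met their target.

0

(a) river: |A| = 9, |A ∩ B| = 7; needs |A ∩ B| ≤ 6 — false.
(b) upland: |A| = 5, |A ∩ B| = 3; needs |A ∩ B| ≥ 4 — false.
(c) inland: |A| = 6, |A ∩ B| = 3; needs |A ∩ B| > |A ∖ B| — false.
(d) urban: |A| = 7, |A ∩ B| = 4; needs |A ∩ B| < |A ∖ B| — false.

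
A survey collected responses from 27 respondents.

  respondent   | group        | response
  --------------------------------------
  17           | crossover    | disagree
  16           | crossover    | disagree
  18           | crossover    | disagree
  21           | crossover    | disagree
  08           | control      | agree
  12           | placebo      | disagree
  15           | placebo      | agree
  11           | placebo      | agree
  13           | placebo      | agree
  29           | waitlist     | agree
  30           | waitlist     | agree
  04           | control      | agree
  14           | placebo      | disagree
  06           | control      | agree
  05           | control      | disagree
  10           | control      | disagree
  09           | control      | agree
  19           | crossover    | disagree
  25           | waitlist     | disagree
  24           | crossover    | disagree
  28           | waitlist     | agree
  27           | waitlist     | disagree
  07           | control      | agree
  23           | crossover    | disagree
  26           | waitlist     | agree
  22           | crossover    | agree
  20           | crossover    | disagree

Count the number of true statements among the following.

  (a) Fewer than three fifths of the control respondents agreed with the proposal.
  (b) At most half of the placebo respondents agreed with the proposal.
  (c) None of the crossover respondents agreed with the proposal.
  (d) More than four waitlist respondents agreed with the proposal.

(a) control: |A| = 7, |A ∩ B| = 5; needs |A ∩ B| / |A| < 3/5 — false.
(b) placebo: |A| = 5, |A ∩ B| = 3; needs |A ∩ B| ≤ |A ∖ B| — false.
(c) crossover: |A| = 9, |A ∩ B| = 1; needs A ∩ B = ∅ (|A ∩ B| = 0) — false.
(d) waitlist: |A| = 6, |A ∩ B| = 4; needs |A ∩ B| > 4 — false.

0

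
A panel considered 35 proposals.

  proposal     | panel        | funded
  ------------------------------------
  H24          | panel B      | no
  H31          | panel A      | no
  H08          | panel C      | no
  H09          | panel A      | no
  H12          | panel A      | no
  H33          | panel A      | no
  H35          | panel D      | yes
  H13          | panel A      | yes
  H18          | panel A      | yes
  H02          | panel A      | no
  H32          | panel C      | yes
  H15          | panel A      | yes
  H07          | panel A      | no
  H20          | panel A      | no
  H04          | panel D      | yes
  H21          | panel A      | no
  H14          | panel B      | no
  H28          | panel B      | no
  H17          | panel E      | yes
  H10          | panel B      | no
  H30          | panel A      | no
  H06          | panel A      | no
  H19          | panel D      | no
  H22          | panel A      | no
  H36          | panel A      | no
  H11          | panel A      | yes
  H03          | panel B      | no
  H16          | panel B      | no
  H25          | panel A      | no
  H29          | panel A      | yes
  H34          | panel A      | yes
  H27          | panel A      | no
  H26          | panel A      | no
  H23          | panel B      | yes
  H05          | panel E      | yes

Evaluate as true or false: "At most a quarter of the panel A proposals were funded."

False

The determiner here denotes the relation: |A ∩ B| / |A| ≤ 1/4.
|A| = 21, |A ∩ B| = 6, |A ∖ B| = 15.
|A ∩ B|/|A| = 6/21, so the statement is false.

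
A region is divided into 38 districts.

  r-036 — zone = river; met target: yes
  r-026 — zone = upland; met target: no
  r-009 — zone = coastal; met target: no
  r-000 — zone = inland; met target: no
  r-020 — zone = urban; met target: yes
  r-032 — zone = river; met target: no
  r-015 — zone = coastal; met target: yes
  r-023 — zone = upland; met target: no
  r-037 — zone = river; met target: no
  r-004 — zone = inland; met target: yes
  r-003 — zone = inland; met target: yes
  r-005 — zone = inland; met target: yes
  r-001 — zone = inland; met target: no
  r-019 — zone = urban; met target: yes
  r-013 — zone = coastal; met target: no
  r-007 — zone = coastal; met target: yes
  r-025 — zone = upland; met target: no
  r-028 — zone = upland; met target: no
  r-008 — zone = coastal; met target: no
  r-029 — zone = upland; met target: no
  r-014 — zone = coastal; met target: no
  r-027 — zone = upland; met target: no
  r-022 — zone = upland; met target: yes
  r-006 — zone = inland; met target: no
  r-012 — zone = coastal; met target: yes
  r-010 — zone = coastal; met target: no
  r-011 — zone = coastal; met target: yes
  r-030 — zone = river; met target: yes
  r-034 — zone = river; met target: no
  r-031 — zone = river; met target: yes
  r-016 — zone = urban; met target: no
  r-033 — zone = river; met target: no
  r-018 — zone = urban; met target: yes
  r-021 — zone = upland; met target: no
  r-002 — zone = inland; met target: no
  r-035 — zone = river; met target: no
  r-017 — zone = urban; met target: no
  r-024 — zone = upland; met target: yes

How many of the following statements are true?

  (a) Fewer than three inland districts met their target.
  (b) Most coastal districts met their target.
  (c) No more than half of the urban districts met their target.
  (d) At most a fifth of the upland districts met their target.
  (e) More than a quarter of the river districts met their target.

1

(a) inland: |A| = 7, |A ∩ B| = 3; needs |A ∩ B| < 3 — false.
(b) coastal: |A| = 9, |A ∩ B| = 4; needs |A ∩ B| > |A ∖ B| — false.
(c) urban: |A| = 5, |A ∩ B| = 3; needs |A ∩ B| ≤ |A ∖ B| — false.
(d) upland: |A| = 9, |A ∩ B| = 2; needs |A ∩ B| / |A| ≤ 1/5 — false.
(e) river: |A| = 8, |A ∩ B| = 3; needs |A ∩ B| / |A| > 1/4 — true.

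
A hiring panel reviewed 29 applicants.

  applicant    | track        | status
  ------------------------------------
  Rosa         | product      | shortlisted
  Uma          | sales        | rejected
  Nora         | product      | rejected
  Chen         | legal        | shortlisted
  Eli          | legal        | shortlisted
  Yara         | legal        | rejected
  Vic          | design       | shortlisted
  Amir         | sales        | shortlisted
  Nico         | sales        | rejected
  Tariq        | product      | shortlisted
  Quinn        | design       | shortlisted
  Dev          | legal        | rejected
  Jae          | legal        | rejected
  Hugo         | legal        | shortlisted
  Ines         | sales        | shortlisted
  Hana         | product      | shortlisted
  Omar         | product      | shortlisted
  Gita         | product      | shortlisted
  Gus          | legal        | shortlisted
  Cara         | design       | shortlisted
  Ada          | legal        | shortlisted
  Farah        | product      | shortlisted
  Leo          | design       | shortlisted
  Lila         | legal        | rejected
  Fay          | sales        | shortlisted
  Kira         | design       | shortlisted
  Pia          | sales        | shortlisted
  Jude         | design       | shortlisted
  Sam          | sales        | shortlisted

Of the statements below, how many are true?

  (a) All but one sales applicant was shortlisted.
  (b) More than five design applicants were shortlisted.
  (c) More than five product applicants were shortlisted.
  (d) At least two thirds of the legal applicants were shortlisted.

2

(a) sales: |A| = 7, |A ∩ B| = 5; needs |A ∖ B| = 1 — false.
(b) design: |A| = 6, |A ∩ B| = 6; needs |A ∩ B| > 5 — true.
(c) product: |A| = 7, |A ∩ B| = 6; needs |A ∩ B| > 5 — true.
(d) legal: |A| = 9, |A ∩ B| = 5; needs |A ∩ B| / |A| ≥ 2/3 — false.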